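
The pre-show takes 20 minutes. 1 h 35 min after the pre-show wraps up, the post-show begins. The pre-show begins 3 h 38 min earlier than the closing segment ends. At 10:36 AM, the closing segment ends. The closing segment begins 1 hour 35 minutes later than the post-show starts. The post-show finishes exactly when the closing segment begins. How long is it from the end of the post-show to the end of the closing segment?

8 minutes

The pre-show starts at 10:36 AM − 218 min = 6:58 AM.
The pre-show ends at 6:58 AM + 20 min = 7:18 AM.
The post-show starts at 7:18 AM + 95 min = 8:53 AM.
The closing segment starts at 8:53 AM + 95 min = 10:28 AM.
So the post-show ends at 10:28 AM.
From 10:28 AM to 10:36 AM is 8 minutes.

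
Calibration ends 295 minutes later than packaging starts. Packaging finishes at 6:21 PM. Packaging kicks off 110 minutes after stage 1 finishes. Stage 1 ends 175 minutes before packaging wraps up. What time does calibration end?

10:11 PM

Stage 1 ends at 6:21 PM − 175 min = 3:26 PM.
Packaging starts at 3:26 PM + 110 min = 5:16 PM.
Calibration ends at 5:16 PM + 295 min = 10:11 PM.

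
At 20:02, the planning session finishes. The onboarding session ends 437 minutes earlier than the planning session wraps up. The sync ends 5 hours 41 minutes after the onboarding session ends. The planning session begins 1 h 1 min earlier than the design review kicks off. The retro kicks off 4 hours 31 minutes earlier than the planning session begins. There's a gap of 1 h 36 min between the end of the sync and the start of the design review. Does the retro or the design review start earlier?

The onboarding session ends at 20:02 − 437 min = 12:45.
The sync ends at 12:45 + 341 min = 18:26.
The design review starts at 18:26 + 96 min = 20:02.
The planning session starts at 20:02 − 61 min = 19:01.
The retro starts at 19:01 − 271 min = 14:30.
The retro starts at 14:30 and the design review starts at 20:02, so the retro is first.

the retro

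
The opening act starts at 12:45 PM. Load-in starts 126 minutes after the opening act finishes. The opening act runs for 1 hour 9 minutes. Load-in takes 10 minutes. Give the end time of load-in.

4:10 PM

The opening act ends at 12:45 PM + 69 min = 1:54 PM.
Load-in starts at 1:54 PM + 126 min = 4:00 PM.
Load-in ends at 4:00 PM + 10 min = 4:10 PM.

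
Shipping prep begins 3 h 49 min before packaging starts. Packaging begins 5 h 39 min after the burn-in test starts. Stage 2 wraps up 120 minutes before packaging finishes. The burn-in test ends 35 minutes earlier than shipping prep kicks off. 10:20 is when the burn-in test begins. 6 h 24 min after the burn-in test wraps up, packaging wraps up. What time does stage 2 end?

15:59

Packaging starts at 10:20 + 339 min = 15:59.
Shipping prep starts at 15:59 − 229 min = 12:10.
The burn-in test ends at 12:10 − 35 min = 11:35.
Packaging ends at 11:35 + 384 min = 17:59.
Stage 2 ends at 17:59 − 120 min = 15:59.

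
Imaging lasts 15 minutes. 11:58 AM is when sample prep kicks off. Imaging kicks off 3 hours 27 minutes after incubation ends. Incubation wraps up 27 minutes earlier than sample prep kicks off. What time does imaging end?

3:13 PM

Incubation ends at 11:58 AM − 27 min = 11:31 AM.
Imaging starts at 11:31 AM + 207 min = 2:58 PM.
Imaging ends at 2:58 PM + 15 min = 3:13 PM.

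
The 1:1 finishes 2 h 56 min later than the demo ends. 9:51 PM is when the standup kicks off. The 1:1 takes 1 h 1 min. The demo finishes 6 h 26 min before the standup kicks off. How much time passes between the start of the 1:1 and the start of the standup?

The demo ends at 9:51 PM − 386 min = 3:25 PM.
The 1:1 ends at 3:25 PM + 176 min = 6:21 PM.
The 1:1 starts at 6:21 PM − 61 min = 5:20 PM.
From 5:20 PM to 9:51 PM is 4 hours 31 minutes.

4 hours 31 minutes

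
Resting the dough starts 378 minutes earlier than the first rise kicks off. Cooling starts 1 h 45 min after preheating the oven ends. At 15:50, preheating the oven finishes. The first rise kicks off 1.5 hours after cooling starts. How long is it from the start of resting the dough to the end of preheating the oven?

Cooling starts at 15:50 + 105 min = 17:35.
The first rise starts at 17:35 + 90 min = 19:05.
Resting the dough starts at 19:05 − 378 min = 12:47.
From 12:47 to 15:50 is 3 h 3 min.

3 h 3 min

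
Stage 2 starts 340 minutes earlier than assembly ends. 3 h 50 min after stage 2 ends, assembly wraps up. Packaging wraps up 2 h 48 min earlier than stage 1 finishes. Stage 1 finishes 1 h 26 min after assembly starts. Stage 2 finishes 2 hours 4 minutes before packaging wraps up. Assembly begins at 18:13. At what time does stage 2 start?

12:57

Stage 1 ends at 18:13 + 86 min = 19:39.
Packaging ends at 19:39 − 168 min = 16:51.
Stage 2 ends at 16:51 − 124 min = 14:47.
Assembly ends at 14:47 + 230 min = 18:37.
Stage 2 starts at 18:37 − 340 min = 12:57.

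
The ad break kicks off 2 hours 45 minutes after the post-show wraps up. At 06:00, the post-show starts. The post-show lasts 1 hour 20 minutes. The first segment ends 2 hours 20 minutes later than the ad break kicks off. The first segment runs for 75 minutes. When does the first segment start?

11:10

The post-show ends at 06:00 + 80 min = 07:20.
The ad break starts at 07:20 + 165 min = 10:05.
The first segment ends at 10:05 + 140 min = 12:25.
The first segment starts at 12:25 − 75 min = 11:10.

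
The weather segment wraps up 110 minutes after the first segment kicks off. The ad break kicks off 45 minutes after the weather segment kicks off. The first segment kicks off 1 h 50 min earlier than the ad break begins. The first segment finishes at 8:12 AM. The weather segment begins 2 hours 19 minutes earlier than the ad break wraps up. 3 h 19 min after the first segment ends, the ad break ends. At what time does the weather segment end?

The ad break ends at 8:12 AM + 199 min = 11:31 AM.
The weather segment starts at 11:31 AM − 139 min = 9:12 AM.
The ad break starts at 9:12 AM + 45 min = 9:57 AM.
The first segment starts at 9:57 AM − 110 min = 8:07 AM.
The weather segment ends at 8:07 AM + 110 min = 9:57 AM.

9:57 AM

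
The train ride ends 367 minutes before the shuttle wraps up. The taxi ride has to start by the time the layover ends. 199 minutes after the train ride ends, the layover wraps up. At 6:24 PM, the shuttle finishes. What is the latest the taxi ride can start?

The train ride ends at 6:24 PM − 367 min = 12:17 PM.
The layover ends at 12:17 PM + 199 min = 3:36 PM.
The taxi ride is bounded by the layover, so the latest it can start is 3:36 PM.

3:36 PM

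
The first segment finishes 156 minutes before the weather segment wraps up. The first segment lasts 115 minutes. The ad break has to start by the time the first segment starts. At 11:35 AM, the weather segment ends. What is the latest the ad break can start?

7:04 AM

The first segment ends at 11:35 AM − 156 min = 8:59 AM.
The first segment starts at 8:59 AM − 115 min = 7:04 AM.
The ad break is bounded by the first segment, so the latest it can start is 7:04 AM.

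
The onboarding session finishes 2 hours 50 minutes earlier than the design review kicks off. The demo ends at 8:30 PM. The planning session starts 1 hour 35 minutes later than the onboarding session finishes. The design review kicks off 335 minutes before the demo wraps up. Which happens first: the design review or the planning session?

The design review starts at 8:30 PM − 335 min = 2:55 PM.
The onboarding session ends at 2:55 PM − 170 min = 12:05 PM.
The planning session starts at 12:05 PM + 95 min = 1:40 PM.
The design review starts at 2:55 PM and the planning session starts at 1:40 PM, so the planning session is first.

the planning session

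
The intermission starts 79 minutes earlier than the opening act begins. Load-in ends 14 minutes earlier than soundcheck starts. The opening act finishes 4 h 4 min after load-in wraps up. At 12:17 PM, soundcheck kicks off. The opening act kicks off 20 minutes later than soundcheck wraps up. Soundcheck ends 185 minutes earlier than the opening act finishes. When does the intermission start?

Load-in ends at 12:17 PM − 14 min = 12:03 PM.
The opening act ends at 12:03 PM + 244 min = 4:07 PM.
Soundcheck ends at 4:07 PM − 185 min = 1:02 PM.
The opening act starts at 1:02 PM + 20 min = 1:22 PM.
The intermission starts at 1:22 PM − 79 min = 12:03 PM.

12:03 PM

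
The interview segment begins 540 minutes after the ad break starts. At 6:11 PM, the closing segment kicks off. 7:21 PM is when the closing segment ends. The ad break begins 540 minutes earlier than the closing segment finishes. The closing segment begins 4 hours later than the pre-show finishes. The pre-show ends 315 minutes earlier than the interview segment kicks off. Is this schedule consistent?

The ad break starts at 7:21 PM − 540 min = 10:21 AM.
The interview segment starts at 10:21 AM + 540 min = 7:21 PM.
The pre-show ends at 7:21 PM − 315 min = 2:06 PM.
The closing segment starts at 2:06 PM + 240 min = 6:06 PM.
But the closing segment is also said to start at 6:11 PM — a 5-minute conflict.

No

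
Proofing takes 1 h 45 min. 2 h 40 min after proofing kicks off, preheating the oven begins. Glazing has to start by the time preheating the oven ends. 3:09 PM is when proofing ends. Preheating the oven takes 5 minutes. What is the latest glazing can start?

4:09 PM

Proofing starts at 3:09 PM − 105 min = 1:24 PM.
Preheating the oven starts at 1:24 PM + 160 min = 4:04 PM.
Preheating the oven ends at 4:04 PM + 5 min = 4:09 PM.
Glazing is bounded by preheating the oven, so the latest it can start is 4:09 PM.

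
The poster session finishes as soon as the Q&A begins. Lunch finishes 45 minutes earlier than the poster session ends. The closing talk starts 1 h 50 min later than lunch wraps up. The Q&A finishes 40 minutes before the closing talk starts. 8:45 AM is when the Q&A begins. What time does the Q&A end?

The poster session ends at 8:45 AM.
Lunch ends at 8:45 AM − 45 min = 8:00 AM.
The closing talk starts at 8:00 AM + 110 min = 9:50 AM.
The Q&A ends at 9:50 AM − 40 min = 9:10 AM.

9:10 AM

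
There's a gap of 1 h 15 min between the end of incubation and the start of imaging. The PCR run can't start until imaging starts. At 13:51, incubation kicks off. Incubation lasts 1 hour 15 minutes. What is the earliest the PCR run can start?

16:21

Incubation ends at 13:51 + 75 min = 15:06.
Imaging starts at 15:06 + 75 min = 16:21.
The PCR run is bounded by imaging, so the earliest it can start is 16:21.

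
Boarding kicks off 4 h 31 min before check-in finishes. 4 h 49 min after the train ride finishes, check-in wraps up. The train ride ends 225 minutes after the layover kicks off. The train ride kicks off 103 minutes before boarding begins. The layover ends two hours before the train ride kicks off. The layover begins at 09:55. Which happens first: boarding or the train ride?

the train ride

The train ride ends at 09:55 + 225 min = 13:40.
Check-in ends at 13:40 + 289 min = 18:29.
Boarding starts at 18:29 − 271 min = 13:58.
The train ride starts at 13:58 − 103 min = 12:15.
Boarding starts at 13:58 and the train ride starts at 12:15, so the train ride is first.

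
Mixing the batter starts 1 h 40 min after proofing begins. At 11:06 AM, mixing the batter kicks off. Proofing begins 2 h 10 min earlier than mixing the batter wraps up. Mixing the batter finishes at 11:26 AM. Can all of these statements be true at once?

No

Proofing starts at 11:26 AM − 130 min = 9:16 AM.
Mixing the batter starts at 9:16 AM + 100 min = 10:56 AM.
But mixing the batter is also said to start at 11:06 AM — a 10-minute conflict.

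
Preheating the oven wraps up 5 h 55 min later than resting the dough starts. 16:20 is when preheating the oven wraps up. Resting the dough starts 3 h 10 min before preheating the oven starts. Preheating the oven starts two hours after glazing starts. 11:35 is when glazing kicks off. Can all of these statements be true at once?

Yes

Preheating the oven starts at 11:35 + 120 min = 13:35.
Resting the dough starts at 13:35 − 190 min = 10:25.
Preheating the oven ends at 10:25 + 355 min = 16:20.
That matches the stated 16:20, so the schedule is consistent.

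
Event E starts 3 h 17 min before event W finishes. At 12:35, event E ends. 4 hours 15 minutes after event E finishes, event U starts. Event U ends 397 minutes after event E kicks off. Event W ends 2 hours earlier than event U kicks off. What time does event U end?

Event U starts at 12:35 + 255 min = 16:50.
Event W ends at 16:50 − 120 min = 14:50.
Event E starts at 14:50 − 197 min = 11:33.
Event U ends at 11:33 + 397 min = 18:10.

18:10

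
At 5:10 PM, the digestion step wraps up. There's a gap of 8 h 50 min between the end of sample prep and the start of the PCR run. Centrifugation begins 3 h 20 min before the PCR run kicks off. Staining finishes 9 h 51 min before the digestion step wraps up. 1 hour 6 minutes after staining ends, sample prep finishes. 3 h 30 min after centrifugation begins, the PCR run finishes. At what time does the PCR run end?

Staining ends at 5:10 PM − 591 min = 7:19 AM.
Sample prep ends at 7:19 AM + 66 min = 8:25 AM.
The PCR run starts at 8:25 AM + 530 min = 5:15 PM.
Centrifugation starts at 5:15 PM − 200 min = 1:55 PM.
The PCR run ends at 1:55 PM + 210 min = 5:25 PM.

5:25 PM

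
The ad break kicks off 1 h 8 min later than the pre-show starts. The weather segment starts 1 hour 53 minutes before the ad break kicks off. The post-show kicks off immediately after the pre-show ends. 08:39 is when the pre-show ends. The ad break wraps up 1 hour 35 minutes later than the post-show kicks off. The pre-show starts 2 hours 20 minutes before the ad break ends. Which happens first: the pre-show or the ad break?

The post-show starts at 08:39.
The ad break ends at 08:39 + 95 min = 10:14.
The pre-show starts at 10:14 − 140 min = 07:54.
The ad break starts at 07:54 + 68 min = 09:02.
The pre-show starts at 07:54 and the ad break starts at 09:02, so the pre-show is first.

the pre-show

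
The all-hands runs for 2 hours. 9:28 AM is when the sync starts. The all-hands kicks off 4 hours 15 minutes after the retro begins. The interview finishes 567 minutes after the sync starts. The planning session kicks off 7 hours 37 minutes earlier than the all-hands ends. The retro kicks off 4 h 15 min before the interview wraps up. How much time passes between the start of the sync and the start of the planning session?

3 h 50 min

The interview ends at 9:28 AM + 567 min = 6:55 PM.
The retro starts at 6:55 PM − 255 min = 2:40 PM.
The all-hands starts at 2:40 PM + 255 min = 6:55 PM.
The all-hands ends at 6:55 PM + 120 min = 8:55 PM.
The planning session starts at 8:55 PM − 457 min = 1:18 PM.
From 9:28 AM to 1:18 PM is 3 h 50 min.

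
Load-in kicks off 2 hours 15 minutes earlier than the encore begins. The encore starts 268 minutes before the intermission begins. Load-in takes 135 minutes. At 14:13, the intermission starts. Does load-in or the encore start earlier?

load-in

The encore starts at 14:13 − 268 min = 09:45.
Load-in starts at 09:45 − 135 min = 07:30.
Load-in starts at 07:30 and the encore starts at 09:45, so load-in is first.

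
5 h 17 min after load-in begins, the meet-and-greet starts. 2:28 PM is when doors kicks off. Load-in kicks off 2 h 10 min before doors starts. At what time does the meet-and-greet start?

Load-in starts at 2:28 PM − 130 min = 12:18 PM.
The meet-and-greet starts at 12:18 PM + 317 min = 5:35 PM.

5:35 PM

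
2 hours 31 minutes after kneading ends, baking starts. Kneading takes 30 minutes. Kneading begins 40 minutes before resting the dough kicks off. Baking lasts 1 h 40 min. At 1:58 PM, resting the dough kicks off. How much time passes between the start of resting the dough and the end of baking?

4 hours 1 minute

Kneading starts at 1:58 PM − 40 min = 1:18 PM.
Kneading ends at 1:18 PM + 30 min = 1:48 PM.
Baking starts at 1:48 PM + 151 min = 4:19 PM.
Baking ends at 4:19 PM + 100 min = 5:59 PM.
From 1:58 PM to 5:59 PM is 4 hours 1 minute.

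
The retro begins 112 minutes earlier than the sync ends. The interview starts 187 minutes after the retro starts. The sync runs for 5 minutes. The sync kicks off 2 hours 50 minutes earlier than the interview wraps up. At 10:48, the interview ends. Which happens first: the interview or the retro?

the retro

The sync starts at 10:48 − 170 min = 07:58.
The sync ends at 07:58 + 5 min = 08:03.
The retro starts at 08:03 − 112 min = 06:11.
The interview starts at 06:11 + 187 min = 09:18.
The interview starts at 09:18 and the retro starts at 06:11, so the retro is first.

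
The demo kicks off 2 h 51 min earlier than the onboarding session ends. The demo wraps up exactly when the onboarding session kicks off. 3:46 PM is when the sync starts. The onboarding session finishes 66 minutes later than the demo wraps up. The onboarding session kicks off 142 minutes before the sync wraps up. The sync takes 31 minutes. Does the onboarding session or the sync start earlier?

the onboarding session

The sync ends at 3:46 PM + 31 min = 4:17 PM.
The onboarding session starts at 4:17 PM − 142 min = 1:55 PM.
The onboarding session starts at 1:55 PM and the sync starts at 3:46 PM, so the onboarding session is first.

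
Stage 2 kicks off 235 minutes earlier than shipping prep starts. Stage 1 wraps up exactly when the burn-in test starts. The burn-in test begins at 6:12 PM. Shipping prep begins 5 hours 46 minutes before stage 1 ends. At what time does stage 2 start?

8:31 AM

Stage 1 ends at 6:12 PM.
Shipping prep starts at 6:12 PM − 346 min = 12:26 PM.
Stage 2 starts at 12:26 PM − 235 min = 8:31 AM.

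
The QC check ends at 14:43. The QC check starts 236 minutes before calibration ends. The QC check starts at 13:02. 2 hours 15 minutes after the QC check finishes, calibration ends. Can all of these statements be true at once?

Yes

Calibration ends at 14:43 + 135 min = 16:58.
The QC check starts at 16:58 − 236 min = 13:02.
That matches the stated 13:02, so the schedule is consistent.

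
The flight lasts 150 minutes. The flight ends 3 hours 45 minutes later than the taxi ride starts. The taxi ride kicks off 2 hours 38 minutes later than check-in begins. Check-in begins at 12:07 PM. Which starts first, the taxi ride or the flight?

the taxi ride

The taxi ride starts at 12:07 PM + 158 min = 2:45 PM.
The flight ends at 2:45 PM + 225 min = 6:30 PM.
The flight starts at 6:30 PM − 150 min = 4:00 PM.
The taxi ride starts at 2:45 PM and the flight starts at 4:00 PM, so the taxi ride is first.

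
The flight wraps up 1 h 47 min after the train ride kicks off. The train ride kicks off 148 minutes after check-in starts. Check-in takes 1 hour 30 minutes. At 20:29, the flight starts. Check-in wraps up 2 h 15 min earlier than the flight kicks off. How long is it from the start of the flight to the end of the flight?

half an hour

Check-in ends at 20:29 − 135 min = 18:14.
Check-in starts at 18:14 − 90 min = 16:44.
The train ride starts at 16:44 + 148 min = 19:12.
The flight ends at 19:12 + 107 min = 20:59.
From 20:29 to 20:59 is half an hour.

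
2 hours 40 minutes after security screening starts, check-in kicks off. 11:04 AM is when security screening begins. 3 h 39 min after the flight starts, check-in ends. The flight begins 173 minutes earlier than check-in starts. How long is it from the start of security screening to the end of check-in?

3 h 26 min

Check-in starts at 11:04 AM + 160 min = 1:44 PM.
The flight starts at 1:44 PM − 173 min = 10:51 AM.
Check-in ends at 10:51 AM + 219 min = 2:30 PM.
From 11:04 AM to 2:30 PM is 3 h 26 min.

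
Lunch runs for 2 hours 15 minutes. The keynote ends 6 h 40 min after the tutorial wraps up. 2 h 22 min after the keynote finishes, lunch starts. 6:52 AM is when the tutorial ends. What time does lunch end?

The keynote ends at 6:52 AM + 400 min = 1:32 PM.
Lunch starts at 1:32 PM + 142 min = 3:54 PM.
Lunch ends at 3:54 PM + 135 min = 6:09 PM.

6:09 PM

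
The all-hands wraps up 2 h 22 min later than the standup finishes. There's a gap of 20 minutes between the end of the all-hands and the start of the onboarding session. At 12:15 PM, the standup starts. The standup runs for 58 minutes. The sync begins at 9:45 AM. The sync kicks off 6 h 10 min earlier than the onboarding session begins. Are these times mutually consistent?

The standup ends at 12:15 PM + 58 min = 1:13 PM.
The all-hands ends at 1:13 PM + 142 min = 3:35 PM.
The onboarding session starts at 3:35 PM + 20 min = 3:55 PM.
The sync starts at 3:55 PM − 370 min = 9:45 AM.
That matches the stated 9:45 AM, so the schedule is consistent.

Yes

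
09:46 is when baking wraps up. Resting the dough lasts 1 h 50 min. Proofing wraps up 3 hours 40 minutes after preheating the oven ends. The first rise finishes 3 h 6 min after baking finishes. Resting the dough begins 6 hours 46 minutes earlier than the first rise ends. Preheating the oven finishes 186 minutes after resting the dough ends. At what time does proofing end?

The first rise ends at 09:46 + 186 min = 12:52.
Resting the dough starts at 12:52 − 406 min = 06:06.
Resting the dough ends at 06:06 + 110 min = 07:56.
Preheating the oven ends at 07:56 + 186 min = 11:02.
Proofing ends at 11:02 + 220 min = 14:42.

14:42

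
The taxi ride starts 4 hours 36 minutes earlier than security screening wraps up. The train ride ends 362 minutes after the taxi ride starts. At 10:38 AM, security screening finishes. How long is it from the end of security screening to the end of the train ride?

The taxi ride starts at 10:38 AM − 276 min = 6:02 AM.
The train ride ends at 6:02 AM + 362 min = 12:04 PM.
From 10:38 AM to 12:04 PM is 1 hour 26 minutes.

1 hour 26 minutes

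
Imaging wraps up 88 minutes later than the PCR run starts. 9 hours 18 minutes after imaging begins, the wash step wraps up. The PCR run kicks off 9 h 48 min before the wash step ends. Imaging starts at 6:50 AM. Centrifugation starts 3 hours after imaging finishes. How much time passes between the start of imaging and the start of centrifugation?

238 minutes

The wash step ends at 6:50 AM + 558 min = 4:08 PM.
The PCR run starts at 4:08 PM − 588 min = 6:20 AM.
Imaging ends at 6:20 AM + 88 min = 7:48 AM.
Centrifugation starts at 7:48 AM + 180 min = 10:48 AM.
From 6:50 AM to 10:48 AM is 238 minutes.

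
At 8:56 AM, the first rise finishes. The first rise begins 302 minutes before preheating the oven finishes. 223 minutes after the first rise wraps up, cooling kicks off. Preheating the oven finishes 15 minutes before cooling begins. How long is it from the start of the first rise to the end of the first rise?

94 minutes

Cooling starts at 8:56 AM + 223 min = 12:39 PM.
Preheating the oven ends at 12:39 PM − 15 min = 12:24 PM.
The first rise starts at 12:24 PM − 302 min = 7:22 AM.
From 7:22 AM to 8:56 AM is 94 minutes.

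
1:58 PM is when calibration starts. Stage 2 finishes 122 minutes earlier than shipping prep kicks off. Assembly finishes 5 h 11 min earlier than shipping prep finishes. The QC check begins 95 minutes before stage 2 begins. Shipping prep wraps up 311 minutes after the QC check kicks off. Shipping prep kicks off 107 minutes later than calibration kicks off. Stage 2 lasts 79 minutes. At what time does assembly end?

10:49 AM

Shipping prep starts at 1:58 PM + 107 min = 3:45 PM.
Stage 2 ends at 3:45 PM − 122 min = 1:43 PM.
Stage 2 starts at 1:43 PM − 79 min = 12:24 PM.
The QC check starts at 12:24 PM − 95 min = 10:49 AM.
Shipping prep ends at 10:49 AM + 311 min = 4:00 PM.
Assembly ends at 4:00 PM − 311 min = 10:49 AM.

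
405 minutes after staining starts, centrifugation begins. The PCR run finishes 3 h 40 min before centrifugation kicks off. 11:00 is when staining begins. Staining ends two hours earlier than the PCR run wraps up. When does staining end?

12:05

Centrifugation starts at 11:00 + 405 min = 17:45.
The PCR run ends at 17:45 − 220 min = 14:05.
Staining ends at 14:05 − 120 min = 12:05.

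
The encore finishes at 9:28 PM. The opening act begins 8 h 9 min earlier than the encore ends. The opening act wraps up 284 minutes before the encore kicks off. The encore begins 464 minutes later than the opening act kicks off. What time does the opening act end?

The opening act starts at 9:28 PM − 489 min = 1:19 PM.
The encore starts at 1:19 PM + 464 min = 9:03 PM.
The opening act ends at 9:03 PM − 284 min = 4:19 PM.

4:19 PM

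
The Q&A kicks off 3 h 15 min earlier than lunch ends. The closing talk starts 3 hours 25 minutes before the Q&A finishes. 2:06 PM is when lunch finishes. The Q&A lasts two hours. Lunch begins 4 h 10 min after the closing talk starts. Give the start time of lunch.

1:36 PM

The Q&A starts at 2:06 PM − 195 min = 10:51 AM.
The Q&A ends at 10:51 AM + 120 min = 12:51 PM.
The closing talk starts at 12:51 PM − 205 min = 9:26 AM.
Lunch starts at 9:26 AM + 250 min = 1:36 PM.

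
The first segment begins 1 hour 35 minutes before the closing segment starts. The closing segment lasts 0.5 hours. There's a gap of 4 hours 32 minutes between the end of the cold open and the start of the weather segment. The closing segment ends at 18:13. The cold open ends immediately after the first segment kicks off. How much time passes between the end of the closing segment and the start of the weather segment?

The closing segment starts at 18:13 − 30 min = 17:43.
The first segment starts at 17:43 − 95 min = 16:08.
So the cold open ends at 16:08.
The weather segment starts at 16:08 + 272 min = 20:40.
From 18:13 to 20:40 is 2 hours 27 minutes.

2 hours 27 minutes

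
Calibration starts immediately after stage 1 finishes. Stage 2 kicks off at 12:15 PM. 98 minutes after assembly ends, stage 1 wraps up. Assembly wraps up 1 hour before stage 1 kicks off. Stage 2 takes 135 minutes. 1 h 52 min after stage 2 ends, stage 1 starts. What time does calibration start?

Stage 2 ends at 12:15 PM + 135 min = 2:30 PM.
Stage 1 starts at 2:30 PM + 112 min = 4:22 PM.
Assembly ends at 4:22 PM − 60 min = 3:22 PM.
Stage 1 ends at 3:22 PM + 98 min = 5:00 PM.
So calibration starts at 5:00 PM.

5:00 PM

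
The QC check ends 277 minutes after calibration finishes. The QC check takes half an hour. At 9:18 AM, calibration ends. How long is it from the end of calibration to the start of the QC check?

4 hours 7 minutes

The QC check ends at 9:18 AM + 277 min = 1:55 PM.
The QC check starts at 1:55 PM − 30 min = 1:25 PM.
From 9:18 AM to 1:25 PM is 4 hours 7 minutes.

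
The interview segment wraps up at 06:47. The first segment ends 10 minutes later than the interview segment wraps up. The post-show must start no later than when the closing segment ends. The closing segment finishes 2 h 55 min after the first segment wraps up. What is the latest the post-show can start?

09:52

The first segment ends at 06:47 + 10 min = 06:57.
The closing segment ends at 06:57 + 175 min = 09:52.
The post-show is bounded by the closing segment, so the latest it can start is 09:52.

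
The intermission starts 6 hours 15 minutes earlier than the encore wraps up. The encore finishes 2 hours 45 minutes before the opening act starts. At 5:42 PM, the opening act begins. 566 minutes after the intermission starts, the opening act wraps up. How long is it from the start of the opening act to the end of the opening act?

26 minutes

The encore ends at 5:42 PM − 165 min = 2:57 PM.
The intermission starts at 2:57 PM − 375 min = 8:42 AM.
The opening act ends at 8:42 AM + 566 min = 6:08 PM.
From 5:42 PM to 6:08 PM is 26 minutes.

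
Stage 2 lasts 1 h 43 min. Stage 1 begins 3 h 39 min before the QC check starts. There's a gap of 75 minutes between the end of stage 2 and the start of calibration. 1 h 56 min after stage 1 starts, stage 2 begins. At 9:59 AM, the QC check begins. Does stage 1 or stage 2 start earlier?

stage 1

Stage 1 starts at 9:59 AM − 219 min = 6:20 AM.
Stage 2 starts at 6:20 AM + 116 min = 8:16 AM.
Stage 1 starts at 6:20 AM and stage 2 starts at 8:16 AM, so stage 1 is first.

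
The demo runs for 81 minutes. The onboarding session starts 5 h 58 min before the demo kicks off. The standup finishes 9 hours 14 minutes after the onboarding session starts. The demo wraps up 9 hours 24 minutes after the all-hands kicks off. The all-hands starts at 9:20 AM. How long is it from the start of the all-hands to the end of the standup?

The demo ends at 9:20 AM + 564 min = 6:44 PM.
The demo starts at 6:44 PM − 81 min = 5:23 PM.
The onboarding session starts at 5:23 PM − 358 min = 11:25 AM.
The standup ends at 11:25 AM + 554 min = 8:39 PM.
From 9:20 AM to 8:39 PM is 679 minutes.

679 minutes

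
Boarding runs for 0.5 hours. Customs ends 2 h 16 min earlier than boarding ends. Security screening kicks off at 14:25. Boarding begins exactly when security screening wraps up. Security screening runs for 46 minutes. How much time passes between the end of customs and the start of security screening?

Security screening ends at 14:25 + 46 min = 15:11.
So boarding starts at 15:11.
Boarding ends at 15:11 + 30 min = 15:41.
Customs ends at 15:41 − 136 min = 13:25.
From 13:25 to 14:25 is 1 hour.

1 hour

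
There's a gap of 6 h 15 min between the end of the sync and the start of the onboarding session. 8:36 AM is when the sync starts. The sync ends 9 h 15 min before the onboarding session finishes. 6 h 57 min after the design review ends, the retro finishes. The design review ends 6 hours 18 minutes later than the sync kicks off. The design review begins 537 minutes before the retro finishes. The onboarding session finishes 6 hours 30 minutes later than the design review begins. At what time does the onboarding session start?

The design review ends at 8:36 AM + 378 min = 2:54 PM.
The retro ends at 2:54 PM + 417 min = 9:51 PM.
The design review starts at 9:51 PM − 537 min = 12:54 PM.
The onboarding session ends at 12:54 PM + 390 min = 7:24 PM.
The sync ends at 7:24 PM − 555 min = 10:09 AM.
The onboarding session starts at 10:09 AM + 375 min = 4:24 PM.

4:24 PM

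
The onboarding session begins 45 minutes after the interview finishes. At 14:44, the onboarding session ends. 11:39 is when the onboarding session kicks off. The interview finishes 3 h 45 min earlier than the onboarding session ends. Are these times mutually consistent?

No

The interview ends at 14:44 − 225 min = 10:59.
The onboarding session starts at 10:59 + 45 min = 11:44.
But the onboarding session is also said to start at 11:39 — a 5-minute conflict.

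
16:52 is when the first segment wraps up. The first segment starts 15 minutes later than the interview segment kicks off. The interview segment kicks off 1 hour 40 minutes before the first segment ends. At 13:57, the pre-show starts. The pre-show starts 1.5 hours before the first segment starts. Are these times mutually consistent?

Yes

The interview segment starts at 16:52 − 100 min = 15:12.
The first segment starts at 15:12 + 15 min = 15:27.
The pre-show starts at 15:27 − 90 min = 13:57.
That matches the stated 13:57, so the schedule is consistent.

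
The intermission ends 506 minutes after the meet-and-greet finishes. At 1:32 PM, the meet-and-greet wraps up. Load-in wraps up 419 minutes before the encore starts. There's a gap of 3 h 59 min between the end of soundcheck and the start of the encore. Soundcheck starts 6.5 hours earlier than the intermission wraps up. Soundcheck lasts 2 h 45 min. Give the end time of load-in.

The intermission ends at 1:32 PM + 506 min = 9:58 PM.
Soundcheck starts at 9:58 PM − 390 min = 3:28 PM.
Soundcheck ends at 3:28 PM + 165 min = 6:13 PM.
The encore starts at 6:13 PM + 239 min = 10:12 PM.
Load-in ends at 10:12 PM − 419 min = 3:13 PM.

3:13 PM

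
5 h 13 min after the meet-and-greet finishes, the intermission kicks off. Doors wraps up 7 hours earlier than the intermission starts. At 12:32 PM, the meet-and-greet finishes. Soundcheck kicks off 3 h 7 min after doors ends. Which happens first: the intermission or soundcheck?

soundcheck

The intermission starts at 12:32 PM + 313 min = 5:45 PM.
Doors ends at 5:45 PM − 420 min = 10:45 AM.
Soundcheck starts at 10:45 AM + 187 min = 1:52 PM.
The intermission starts at 5:45 PM and soundcheck starts at 1:52 PM, so soundcheck is first.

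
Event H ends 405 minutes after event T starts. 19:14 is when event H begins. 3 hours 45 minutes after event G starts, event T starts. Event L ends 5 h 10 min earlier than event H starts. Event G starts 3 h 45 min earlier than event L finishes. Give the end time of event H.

Event L ends at 19:14 − 310 min = 14:04.
Event G starts at 14:04 − 225 min = 10:19.
Event T starts at 10:19 + 225 min = 14:04.
Event H ends at 14:04 + 405 min = 20:49.

20:49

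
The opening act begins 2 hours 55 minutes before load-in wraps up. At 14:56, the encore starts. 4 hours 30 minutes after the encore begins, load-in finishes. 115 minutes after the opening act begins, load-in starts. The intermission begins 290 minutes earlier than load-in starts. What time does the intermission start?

13:36

Load-in ends at 14:56 + 270 min = 19:26.
The opening act starts at 19:26 − 175 min = 16:31.
Load-in starts at 16:31 + 115 min = 18:26.
The intermission starts at 18:26 − 290 min = 13:36.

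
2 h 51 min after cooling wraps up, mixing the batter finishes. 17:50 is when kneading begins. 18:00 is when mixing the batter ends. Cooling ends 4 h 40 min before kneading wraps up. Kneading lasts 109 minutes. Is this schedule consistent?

Kneading ends at 17:50 + 109 min = 19:39.
Cooling ends at 19:39 − 280 min = 14:59.
Mixing the batter ends at 14:59 + 171 min = 17:50.
But mixing the batter is also said to end at 18:00 — a 10-minute conflict.

No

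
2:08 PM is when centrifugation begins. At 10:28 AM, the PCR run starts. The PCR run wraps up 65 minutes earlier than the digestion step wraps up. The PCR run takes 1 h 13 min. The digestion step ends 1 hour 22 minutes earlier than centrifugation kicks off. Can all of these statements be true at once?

Yes

The digestion step ends at 2:08 PM − 82 min = 12:46 PM.
The PCR run ends at 12:46 PM − 65 min = 11:41 AM.
The PCR run starts at 11:41 AM − 73 min = 10:28 AM.
That matches the stated 10:28 AM, so the schedule is consistent.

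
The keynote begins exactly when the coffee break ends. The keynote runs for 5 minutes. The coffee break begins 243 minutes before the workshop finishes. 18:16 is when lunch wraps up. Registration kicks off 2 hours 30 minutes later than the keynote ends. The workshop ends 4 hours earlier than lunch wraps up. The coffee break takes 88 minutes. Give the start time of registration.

14:16

The workshop ends at 18:16 − 240 min = 14:16.
The coffee break starts at 14:16 − 243 min = 10:13.
The coffee break ends at 10:13 + 88 min = 11:41.
So the keynote starts at 11:41.
The keynote ends at 11:41 + 5 min = 11:46.
Registration starts at 11:46 + 150 min = 14:16.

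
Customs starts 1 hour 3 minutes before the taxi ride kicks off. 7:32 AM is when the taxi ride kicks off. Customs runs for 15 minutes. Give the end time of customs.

6:44 AM

Customs starts at 7:32 AM − 63 min = 6:29 AM.
Customs ends at 6:29 AM + 15 min = 6:44 AM.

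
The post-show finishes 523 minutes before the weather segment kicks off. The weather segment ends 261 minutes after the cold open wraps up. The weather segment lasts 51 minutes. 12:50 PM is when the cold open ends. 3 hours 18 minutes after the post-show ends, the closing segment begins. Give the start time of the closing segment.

10:55 AM

The weather segment ends at 12:50 PM + 261 min = 5:11 PM.
The weather segment starts at 5:11 PM − 51 min = 4:20 PM.
The post-show ends at 4:20 PM − 523 min = 7:37 AM.
The closing segment starts at 7:37 AM + 198 min = 10:55 AM.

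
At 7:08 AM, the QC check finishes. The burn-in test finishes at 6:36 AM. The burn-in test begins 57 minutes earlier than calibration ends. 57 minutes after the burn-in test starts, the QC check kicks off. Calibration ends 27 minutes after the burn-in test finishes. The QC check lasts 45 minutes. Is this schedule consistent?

Calibration ends at 6:36 AM + 27 min = 7:03 AM.
The burn-in test starts at 7:03 AM − 57 min = 6:06 AM.
The QC check starts at 6:06 AM + 57 min = 7:03 AM.
The QC check ends at 7:03 AM + 45 min = 7:48 AM.
But the QC check is also said to end at 7:08 AM — a 40-minute conflict.

No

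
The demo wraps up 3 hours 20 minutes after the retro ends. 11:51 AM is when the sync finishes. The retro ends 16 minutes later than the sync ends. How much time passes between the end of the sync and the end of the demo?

216 minutes

The retro ends at 11:51 AM + 16 min = 12:07 PM.
The demo ends at 12:07 PM + 200 min = 3:27 PM.
From 11:51 AM to 3:27 PM is 216 minutes.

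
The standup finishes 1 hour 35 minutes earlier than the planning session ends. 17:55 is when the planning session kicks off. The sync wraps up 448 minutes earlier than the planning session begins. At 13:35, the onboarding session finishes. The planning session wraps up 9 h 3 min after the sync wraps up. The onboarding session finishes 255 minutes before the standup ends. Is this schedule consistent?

The sync ends at 17:55 − 448 min = 10:27.
The planning session ends at 10:27 + 543 min = 19:30.
The standup ends at 19:30 − 95 min = 17:55.
The onboarding session ends at 17:55 − 255 min = 13:40.
But the onboarding session is also said to end at 13:35 — a 5-minute conflict.

No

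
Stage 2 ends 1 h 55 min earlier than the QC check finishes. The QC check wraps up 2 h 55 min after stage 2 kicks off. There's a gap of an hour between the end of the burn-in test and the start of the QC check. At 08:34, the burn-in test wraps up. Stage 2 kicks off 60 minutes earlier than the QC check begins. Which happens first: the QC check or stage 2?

stage 2

The QC check starts at 08:34 + 60 min = 09:34.
Stage 2 starts at 09:34 − 60 min = 08:34.
The QC check starts at 09:34 and stage 2 starts at 08:34, so stage 2 is first.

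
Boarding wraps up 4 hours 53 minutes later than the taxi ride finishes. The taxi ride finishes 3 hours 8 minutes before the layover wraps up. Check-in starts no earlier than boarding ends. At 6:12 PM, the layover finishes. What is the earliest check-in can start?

The taxi ride ends at 6:12 PM − 188 min = 3:04 PM.
Boarding ends at 3:04 PM + 293 min = 7:57 PM.
Check-in is bounded by boarding, so the earliest it can start is 7:57 PM.

7:57 PM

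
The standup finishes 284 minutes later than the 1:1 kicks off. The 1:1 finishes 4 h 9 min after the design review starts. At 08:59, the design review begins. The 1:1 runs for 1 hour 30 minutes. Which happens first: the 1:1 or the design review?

The 1:1 ends at 08:59 + 249 min = 13:08.
The 1:1 starts at 13:08 − 90 min = 11:38.
The 1:1 starts at 11:38 and the design review starts at 08:59, so the design review is first.

the design review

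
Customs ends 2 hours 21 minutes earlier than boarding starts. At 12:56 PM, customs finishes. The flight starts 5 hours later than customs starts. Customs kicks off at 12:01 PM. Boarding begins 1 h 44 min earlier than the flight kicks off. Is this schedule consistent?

Yes

The flight starts at 12:01 PM + 300 min = 5:01 PM.
Boarding starts at 5:01 PM − 104 min = 3:17 PM.
Customs ends at 3:17 PM − 141 min = 12:56 PM.
That matches the stated 12:56 PM, so the schedule is consistent.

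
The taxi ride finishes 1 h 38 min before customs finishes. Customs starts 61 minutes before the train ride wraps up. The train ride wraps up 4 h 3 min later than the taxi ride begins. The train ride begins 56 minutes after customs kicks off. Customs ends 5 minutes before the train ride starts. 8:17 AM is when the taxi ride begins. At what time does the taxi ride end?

10:32 AM

The train ride ends at 8:17 AM + 243 min = 12:20 PM.
Customs starts at 12:20 PM − 61 min = 11:19 AM.
The train ride starts at 11:19 AM + 56 min = 12:15 PM.
Customs ends at 12:15 PM − 5 min = 12:10 PM.
The taxi ride ends at 12:10 PM − 98 min = 10:32 AM.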